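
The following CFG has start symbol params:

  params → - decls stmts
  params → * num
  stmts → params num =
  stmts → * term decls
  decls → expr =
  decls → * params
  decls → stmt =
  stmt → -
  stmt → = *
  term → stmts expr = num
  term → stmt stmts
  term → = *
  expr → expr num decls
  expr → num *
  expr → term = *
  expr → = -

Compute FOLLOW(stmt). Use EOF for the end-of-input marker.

{ *, -, = }

In decls → stmt =: add FIRST(=) = { = }.
In term → stmt stmts: add FIRST(stmts) = { *, - }.
Union: FOLLOW(stmt) = { *, -, = }.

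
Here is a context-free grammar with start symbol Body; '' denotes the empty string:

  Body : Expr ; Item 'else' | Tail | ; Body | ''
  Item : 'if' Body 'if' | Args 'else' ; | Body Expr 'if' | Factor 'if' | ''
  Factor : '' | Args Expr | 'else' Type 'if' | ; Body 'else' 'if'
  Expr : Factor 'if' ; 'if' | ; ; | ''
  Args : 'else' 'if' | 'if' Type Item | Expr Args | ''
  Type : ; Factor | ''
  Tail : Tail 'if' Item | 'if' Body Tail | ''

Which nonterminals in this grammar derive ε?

{ Args, Body, Expr, Factor, Item, Tail, Type }

Directly nullable (have an ''-production): Body, Item, Factor, Expr, Args, Type, Tail.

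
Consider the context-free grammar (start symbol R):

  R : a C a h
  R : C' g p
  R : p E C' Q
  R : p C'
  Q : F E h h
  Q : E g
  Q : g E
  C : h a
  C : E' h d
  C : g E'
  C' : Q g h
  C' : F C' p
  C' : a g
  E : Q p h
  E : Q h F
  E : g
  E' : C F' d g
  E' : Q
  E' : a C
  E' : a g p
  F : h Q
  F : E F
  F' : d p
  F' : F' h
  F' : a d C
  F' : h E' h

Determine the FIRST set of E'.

From E' : C F' d g: add FIRST(C) = { a, g, h }.
From E' : Q: add FIRST(Q) = { g, h }.
E' : a C contributes {a}.
E' : a g p contributes {a}.
Union: FIRST(E') = { a, g, h }.

{ a, g, h }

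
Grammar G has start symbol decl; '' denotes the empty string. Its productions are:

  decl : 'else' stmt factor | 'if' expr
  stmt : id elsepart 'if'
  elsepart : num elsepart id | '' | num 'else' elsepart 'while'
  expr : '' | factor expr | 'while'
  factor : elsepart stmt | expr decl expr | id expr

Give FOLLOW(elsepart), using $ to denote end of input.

{ 'if', 'while', id }

In stmt : id elsepart 'if': add FIRST('if') = { 'if' }.
In elsepart : num elsepart id: add FIRST(id) = { id }.
In elsepart : num 'else' elsepart 'while': add FIRST('while') = { 'while' }.
In factor : elsepart stmt: add FIRST(stmt) = { id }.
Union: FOLLOW(elsepart) = { 'if', 'while', id }.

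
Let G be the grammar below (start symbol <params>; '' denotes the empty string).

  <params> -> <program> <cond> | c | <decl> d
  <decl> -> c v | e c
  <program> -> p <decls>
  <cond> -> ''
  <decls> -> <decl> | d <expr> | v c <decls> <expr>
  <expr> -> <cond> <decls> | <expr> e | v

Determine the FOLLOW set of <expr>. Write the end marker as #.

{ #, c, d, e, v }

In <decls> -> d <expr>: <expr> is at the end, add FOLLOW(<decls>) = { #, c, d, e, v }.
In <decls> -> v c <decls> <expr>: <expr> is at the end, add FOLLOW(<decls>) = { #, c, d, e, v }.
In <expr> -> <expr> e: add FIRST(e) = { e }.
Union: FOLLOW(<expr>) = { #, c, d, e, v }.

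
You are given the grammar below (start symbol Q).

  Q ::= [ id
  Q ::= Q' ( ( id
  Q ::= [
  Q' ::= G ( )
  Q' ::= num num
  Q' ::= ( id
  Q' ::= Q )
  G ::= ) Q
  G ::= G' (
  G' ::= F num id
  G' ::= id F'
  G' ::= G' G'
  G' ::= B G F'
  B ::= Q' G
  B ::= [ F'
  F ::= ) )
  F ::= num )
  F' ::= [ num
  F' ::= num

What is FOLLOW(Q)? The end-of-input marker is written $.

Q is the start symbol, so $ ∈ FOLLOW(Q).
In Q' ::= Q ): add FIRST()) = { ) }.
In G ::= ) Q: Q is at the end, add FOLLOW(G) = { (, ), [, id, num }.
Union: FOLLOW(Q) = { $, (, ), [, id, num }.

{ $, (, ), [, id, num }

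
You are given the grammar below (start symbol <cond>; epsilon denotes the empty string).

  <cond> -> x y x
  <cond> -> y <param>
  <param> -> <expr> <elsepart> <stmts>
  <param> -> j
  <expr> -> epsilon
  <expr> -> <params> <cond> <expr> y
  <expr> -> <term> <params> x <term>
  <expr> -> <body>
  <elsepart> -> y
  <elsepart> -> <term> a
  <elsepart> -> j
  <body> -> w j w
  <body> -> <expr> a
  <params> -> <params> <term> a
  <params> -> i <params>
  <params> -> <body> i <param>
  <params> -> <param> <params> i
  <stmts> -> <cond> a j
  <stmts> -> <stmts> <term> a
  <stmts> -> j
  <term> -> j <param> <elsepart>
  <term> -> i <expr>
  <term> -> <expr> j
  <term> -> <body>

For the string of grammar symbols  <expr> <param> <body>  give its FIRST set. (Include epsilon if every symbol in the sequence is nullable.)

Add FIRST(<expr>)\{epsilon} = { a, i, j, w, y }; <expr> is nullable, continue.
Add FIRST(<param>) = { a, i, j, w, y }; <param> is not nullable, stop.

{ a, i, j, w, y }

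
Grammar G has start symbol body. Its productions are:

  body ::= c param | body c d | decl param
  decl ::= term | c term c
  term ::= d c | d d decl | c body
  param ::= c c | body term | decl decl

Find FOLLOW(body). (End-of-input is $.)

body is the start symbol, so $ ∈ FOLLOW(body).
In body ::= body c d: add FIRST(c d) = { c }.
In term ::= c body: body is at the end, add FOLLOW(term) = { $, c, d }.
In param ::= body term: add FIRST(term) = { c, d }.
Union: FOLLOW(body) = { $, c, d }.

{ $, c, d }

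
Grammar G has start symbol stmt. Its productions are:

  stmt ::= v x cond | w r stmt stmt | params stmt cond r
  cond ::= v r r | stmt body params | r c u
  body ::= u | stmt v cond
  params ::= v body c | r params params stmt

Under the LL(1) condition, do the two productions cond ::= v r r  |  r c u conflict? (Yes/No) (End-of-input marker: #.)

No

FIRST(v r r) = { v } and FIRST(r c u) = { r }.
The FIRST sets are disjoint and neither alternative is nullable — no conflict.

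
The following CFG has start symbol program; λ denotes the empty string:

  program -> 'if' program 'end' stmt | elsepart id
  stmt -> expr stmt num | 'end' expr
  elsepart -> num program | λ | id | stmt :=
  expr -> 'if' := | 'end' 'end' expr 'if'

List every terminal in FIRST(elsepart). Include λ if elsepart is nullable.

{ 'end', 'if', id, num, λ }

elsepart -> num program contributes {num}.
elsepart -> λ contributes λ.
elsepart -> id contributes {id}.
From elsepart -> stmt :=: add FIRST(stmt) = { 'end', 'if' }.
Union: FIRST(elsepart) = { 'end', 'if', id, num, λ }.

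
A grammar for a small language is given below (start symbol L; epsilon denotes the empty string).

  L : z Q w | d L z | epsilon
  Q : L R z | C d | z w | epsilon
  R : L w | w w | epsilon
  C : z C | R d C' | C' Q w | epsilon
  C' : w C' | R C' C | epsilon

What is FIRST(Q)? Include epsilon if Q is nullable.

From Q : L R z: L, R nullable, take FIRST(L) ∪ FIRST(R) ∪ {z} = { d, w, z }.
From Q : C d: C nullable, take FIRST(C) ∪ {d} = { d, w, z }.
Q : z w contributes {z}.
Q : epsilon contributes epsilon.
Union: FIRST(Q) = { d, w, z, epsilon }.

{ d, w, z, epsilon }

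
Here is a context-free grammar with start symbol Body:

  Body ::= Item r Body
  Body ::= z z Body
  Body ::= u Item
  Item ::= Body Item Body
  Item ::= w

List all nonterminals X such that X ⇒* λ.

No nonterminal has an empty production or an RHS whose symbols are all nullable.

{ } (none)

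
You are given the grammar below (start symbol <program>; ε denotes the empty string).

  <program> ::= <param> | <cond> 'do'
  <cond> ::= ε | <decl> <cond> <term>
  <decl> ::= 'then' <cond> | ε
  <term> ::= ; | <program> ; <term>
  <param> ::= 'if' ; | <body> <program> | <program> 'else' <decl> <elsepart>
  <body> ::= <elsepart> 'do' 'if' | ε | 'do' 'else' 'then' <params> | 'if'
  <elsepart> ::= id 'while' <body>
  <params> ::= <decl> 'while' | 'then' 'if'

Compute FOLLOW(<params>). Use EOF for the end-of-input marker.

{ EOF, 'do', 'else', 'if', 'then', ;, id }

In <body> ::= 'do' 'else' 'then' <params>: <params> is at the end, add FOLLOW(<body>) = { EOF, 'do', 'else', 'if', 'then', ;, id }.
Union: FOLLOW(<params>) = { EOF, 'do', 'else', 'if', 'then', ;, id }.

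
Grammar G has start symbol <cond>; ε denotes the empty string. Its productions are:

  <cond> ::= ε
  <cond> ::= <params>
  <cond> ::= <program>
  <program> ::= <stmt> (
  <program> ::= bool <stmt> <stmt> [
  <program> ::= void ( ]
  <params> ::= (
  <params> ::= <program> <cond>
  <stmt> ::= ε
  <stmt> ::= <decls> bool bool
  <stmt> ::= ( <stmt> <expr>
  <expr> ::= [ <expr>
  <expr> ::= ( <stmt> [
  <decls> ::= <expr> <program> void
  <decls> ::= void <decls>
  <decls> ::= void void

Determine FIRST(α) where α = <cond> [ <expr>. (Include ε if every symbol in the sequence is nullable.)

{ (, [, bool, void }

Add FIRST(<cond>)\{ε} = { (, [, bool, void }; <cond> is nullable, continue.
[ is a terminal; add {[} and stop.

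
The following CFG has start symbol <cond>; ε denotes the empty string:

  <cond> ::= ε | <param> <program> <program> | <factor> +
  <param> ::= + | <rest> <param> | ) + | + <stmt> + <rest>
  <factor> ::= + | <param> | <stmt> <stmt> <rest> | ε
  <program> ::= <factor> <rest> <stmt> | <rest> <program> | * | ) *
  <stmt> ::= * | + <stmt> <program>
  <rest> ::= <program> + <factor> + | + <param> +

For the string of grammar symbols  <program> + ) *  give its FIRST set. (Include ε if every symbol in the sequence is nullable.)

{ ), *, + }

Add FIRST(<program>) = { ), *, + }; <program> is not nullable, stop.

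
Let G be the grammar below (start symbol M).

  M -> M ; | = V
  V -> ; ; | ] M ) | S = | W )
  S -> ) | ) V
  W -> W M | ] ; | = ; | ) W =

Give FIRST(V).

V -> ; ; contributes {;}.
V -> ] M ) contributes {]}.
From V -> S =: add FIRST(S) = { ) }.
From V -> W ): add FIRST(W) = { ), =, ] }.
Union: FIRST(V) = { ), ;, =, ] }.

{ ), ;, =, ] }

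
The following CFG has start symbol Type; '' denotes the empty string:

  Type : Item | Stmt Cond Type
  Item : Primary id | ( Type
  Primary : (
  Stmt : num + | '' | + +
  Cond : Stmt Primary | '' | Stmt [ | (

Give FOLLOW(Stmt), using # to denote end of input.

In Type : Stmt Cond Type: add FIRST(Cond Type) = { (, +, [, num }.
In Cond : Stmt Primary: add FIRST(Primary) = { ( }.
In Cond : Stmt [: add FIRST([) = { [ }.
Union: FOLLOW(Stmt) = { (, +, [, num }.

{ (, +, [, num }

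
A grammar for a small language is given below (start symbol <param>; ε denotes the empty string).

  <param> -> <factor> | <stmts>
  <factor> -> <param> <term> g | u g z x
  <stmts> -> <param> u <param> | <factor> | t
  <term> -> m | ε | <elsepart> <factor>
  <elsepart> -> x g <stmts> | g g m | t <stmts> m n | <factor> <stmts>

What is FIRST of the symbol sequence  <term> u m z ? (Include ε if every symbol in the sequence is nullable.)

{ g, m, t, u, x }

Add FIRST(<term>)\{ε} = { g, m, t, u, x }; <term> is nullable, continue.
u is a terminal; add {u} and stop.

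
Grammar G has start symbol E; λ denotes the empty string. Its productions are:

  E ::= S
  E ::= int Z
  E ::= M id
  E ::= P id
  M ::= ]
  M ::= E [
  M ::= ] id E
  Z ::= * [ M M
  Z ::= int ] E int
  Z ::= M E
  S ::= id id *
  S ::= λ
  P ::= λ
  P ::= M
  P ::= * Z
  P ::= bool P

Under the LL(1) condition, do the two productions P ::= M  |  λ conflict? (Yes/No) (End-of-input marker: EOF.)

Yes

FIRST(M) = { *, [, ], bool, id, int } and FIRST(λ) = { λ }.
The second alternative is nullable and FOLLOW(P) = { id } shares id with FIRST of the first — conflict.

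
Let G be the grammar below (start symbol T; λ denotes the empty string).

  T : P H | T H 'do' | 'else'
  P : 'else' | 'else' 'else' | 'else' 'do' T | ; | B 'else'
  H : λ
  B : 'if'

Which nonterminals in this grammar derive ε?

Directly nullable (have an λ-production): H.
No other nonterminal has a production whose RHS symbols are all nullable.

{ H }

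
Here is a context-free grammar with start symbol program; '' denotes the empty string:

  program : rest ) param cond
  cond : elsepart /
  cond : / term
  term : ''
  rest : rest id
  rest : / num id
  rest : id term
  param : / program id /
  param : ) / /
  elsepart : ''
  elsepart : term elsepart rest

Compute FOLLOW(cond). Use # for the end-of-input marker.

{ #, id }

In program : rest ) param cond: cond is at the end, add FOLLOW(program) = { #, id }.
Union: FOLLOW(cond) = { #, id }.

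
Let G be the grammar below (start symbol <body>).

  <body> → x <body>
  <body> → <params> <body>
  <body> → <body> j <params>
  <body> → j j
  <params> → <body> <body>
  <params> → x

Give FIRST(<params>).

{ j, x }

From <params> → <body> <body>: add FIRST(<body>) = { j, x }.
<params> → x contributes {x}.
Union: FIRST(<params>) = { j, x }.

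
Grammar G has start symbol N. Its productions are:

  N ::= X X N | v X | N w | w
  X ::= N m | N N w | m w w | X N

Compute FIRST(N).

From N ::= X X N: add FIRST(X) = { m, v, w }.
N ::= v X contributes {v}.
From N ::= N w: add FIRST(N) = { m, v, w }.
N ::= w contributes {w}.
Union: FIRST(N) = { m, v, w }.

{ m, v, w }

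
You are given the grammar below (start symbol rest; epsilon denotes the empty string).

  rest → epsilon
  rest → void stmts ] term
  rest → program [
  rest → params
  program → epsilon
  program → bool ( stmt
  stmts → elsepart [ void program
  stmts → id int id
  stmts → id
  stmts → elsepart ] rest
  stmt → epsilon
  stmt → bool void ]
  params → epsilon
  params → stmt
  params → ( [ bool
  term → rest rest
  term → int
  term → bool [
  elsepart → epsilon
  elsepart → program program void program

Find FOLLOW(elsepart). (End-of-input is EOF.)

In stmts → elsepart [ void program: add FIRST([ void program) = { [ }.
In stmts → elsepart ] rest: add FIRST(] rest) = { ] }.
Union: FOLLOW(elsepart) = { [, ] }.

{ [, ] }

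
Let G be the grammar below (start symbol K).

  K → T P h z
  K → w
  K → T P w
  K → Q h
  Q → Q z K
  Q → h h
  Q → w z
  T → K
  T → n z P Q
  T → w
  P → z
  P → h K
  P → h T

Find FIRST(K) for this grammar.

{ h, n, w }

From K → T P h z: add FIRST(T) = { h, n, w }.
K → w contributes {w}.
From K → T P w: add FIRST(T) = { h, n, w }.
From K → Q h: add FIRST(Q) = { h, w }.
Union: FIRST(K) = { h, n, w }.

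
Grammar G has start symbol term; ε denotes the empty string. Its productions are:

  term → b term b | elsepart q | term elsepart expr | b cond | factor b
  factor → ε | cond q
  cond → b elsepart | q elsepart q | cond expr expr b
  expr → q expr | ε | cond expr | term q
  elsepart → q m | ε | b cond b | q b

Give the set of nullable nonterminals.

{ elsepart, expr, factor }

Directly nullable (have an ε-production): factor, expr, elsepart.
No other nonterminal has a production whose RHS symbols are all nullable.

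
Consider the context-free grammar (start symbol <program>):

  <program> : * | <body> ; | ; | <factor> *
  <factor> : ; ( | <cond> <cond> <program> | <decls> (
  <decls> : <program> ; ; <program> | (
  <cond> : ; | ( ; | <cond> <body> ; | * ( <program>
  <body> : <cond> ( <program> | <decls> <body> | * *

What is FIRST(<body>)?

From <body> : <cond> ( <program>: add FIRST(<cond>) = { (, *, ; }.
From <body> : <decls> <body>: add FIRST(<decls>) = { (, *, ; }.
<body> : * * contributes {*}.
Union: FIRST(<body>) = { (, *, ; }.

{ (, *, ; }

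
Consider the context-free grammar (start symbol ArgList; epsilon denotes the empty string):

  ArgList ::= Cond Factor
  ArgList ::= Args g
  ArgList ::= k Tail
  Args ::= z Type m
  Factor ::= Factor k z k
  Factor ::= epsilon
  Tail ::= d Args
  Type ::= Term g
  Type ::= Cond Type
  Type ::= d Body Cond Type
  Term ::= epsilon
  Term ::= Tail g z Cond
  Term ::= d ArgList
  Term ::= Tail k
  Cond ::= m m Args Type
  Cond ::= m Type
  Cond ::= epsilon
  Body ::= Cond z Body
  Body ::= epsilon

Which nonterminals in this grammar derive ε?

Directly nullable (have an epsilon-production): Factor, Term, Cond, Body.
ArgList ::= Cond Factor with every symbol nullable, so ArgList is nullable.
No other nonterminal has a production whose RHS symbols are all nullable.

{ ArgList, Body, Cond, Factor, Term }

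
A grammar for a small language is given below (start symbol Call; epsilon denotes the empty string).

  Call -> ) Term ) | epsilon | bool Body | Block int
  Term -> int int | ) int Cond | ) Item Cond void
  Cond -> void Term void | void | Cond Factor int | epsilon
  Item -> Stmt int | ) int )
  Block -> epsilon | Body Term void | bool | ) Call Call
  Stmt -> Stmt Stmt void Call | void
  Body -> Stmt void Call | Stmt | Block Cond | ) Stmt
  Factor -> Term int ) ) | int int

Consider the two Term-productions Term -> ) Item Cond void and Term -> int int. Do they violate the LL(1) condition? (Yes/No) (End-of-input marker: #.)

No

FIRST() Item Cond void) = { ) } and FIRST(int int) = { int }.
The FIRST sets are disjoint and neither alternative is nullable — no conflict.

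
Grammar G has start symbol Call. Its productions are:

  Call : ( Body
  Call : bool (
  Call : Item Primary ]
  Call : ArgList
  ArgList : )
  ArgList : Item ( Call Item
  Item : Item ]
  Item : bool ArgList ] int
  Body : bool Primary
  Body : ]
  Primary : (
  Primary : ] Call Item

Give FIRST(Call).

{ (, ), bool }

Call : ( Body contributes {(}.
Call : bool ( contributes {bool}.
From Call : Item Primary ]: add FIRST(Item) = { bool }.
From Call : ArgList: add FIRST(ArgList) = { ), bool }.
Union: FIRST(Call) = { (, ), bool }.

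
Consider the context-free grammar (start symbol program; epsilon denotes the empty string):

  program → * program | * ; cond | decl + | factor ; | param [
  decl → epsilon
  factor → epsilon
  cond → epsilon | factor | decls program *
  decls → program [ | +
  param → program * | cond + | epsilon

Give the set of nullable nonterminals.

Directly nullable (have an epsilon-production): decl, factor, cond, param.
No other nonterminal has a production whose RHS symbols are all nullable.

{ cond, decl, factor, param }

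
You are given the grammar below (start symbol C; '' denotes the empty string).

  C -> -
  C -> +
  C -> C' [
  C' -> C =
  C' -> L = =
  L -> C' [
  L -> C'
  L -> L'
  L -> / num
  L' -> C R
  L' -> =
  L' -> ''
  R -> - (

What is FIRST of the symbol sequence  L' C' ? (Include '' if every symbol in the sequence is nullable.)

Add FIRST(L')\{''} = { +, -, /, = }; L' is nullable, continue.
Add FIRST(C') = { +, -, /, = }; C' is not nullable, stop.

{ +, -, /, = }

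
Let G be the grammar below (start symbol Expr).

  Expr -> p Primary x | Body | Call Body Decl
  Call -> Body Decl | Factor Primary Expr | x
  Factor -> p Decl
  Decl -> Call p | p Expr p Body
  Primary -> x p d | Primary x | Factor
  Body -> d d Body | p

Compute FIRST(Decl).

{ d, p, x }

From Decl -> Call p: add FIRST(Call) = { d, p, x }.
Decl -> p Expr p Body contributes {p}.
Union: FIRST(Decl) = { d, p, x }.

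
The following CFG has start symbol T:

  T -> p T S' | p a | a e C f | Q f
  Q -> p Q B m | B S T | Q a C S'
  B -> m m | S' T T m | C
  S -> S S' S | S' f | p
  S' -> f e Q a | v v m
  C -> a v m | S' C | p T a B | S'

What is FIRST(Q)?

{ a, f, m, p, v }

Q -> p Q B m contributes {p}.
From Q -> B S T: add FIRST(B) = { a, f, m, p, v }.
From Q -> Q a C S': add FIRST(Q) = { a, f, m, p, v }.
Union: FIRST(Q) = { a, f, m, p, v }.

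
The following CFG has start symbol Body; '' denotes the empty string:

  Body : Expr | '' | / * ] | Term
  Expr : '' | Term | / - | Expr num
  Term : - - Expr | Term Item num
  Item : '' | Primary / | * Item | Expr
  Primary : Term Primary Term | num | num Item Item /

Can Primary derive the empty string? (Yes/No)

No

Nullable nonterminals: Body, Expr, Item.
No production of Primary has an RHS whose symbols are all nullable, so Primary is not nullable.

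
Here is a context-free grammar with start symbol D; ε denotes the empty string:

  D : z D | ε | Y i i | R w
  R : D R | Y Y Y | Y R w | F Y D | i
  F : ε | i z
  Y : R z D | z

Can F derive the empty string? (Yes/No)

Yes

F has an ε-production, so F ⇒ ε.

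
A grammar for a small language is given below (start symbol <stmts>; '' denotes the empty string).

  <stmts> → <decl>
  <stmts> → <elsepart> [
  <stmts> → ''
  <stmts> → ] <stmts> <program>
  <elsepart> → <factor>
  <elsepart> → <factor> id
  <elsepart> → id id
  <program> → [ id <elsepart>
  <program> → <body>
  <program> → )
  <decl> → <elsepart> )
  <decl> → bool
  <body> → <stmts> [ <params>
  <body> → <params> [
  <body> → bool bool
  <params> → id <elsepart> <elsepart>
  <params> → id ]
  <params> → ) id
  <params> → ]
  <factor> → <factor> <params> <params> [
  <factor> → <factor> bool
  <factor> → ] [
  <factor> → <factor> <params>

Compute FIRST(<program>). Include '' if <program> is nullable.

{ ), [, ], bool, id }

<program> → [ id <elsepart> contributes {[}.
From <program> → <body>: add FIRST(<body>) = { ), [, ], bool, id }.
<program> → ) contributes {)}.
Union: FIRST(<program>) = { ), [, ], bool, id }.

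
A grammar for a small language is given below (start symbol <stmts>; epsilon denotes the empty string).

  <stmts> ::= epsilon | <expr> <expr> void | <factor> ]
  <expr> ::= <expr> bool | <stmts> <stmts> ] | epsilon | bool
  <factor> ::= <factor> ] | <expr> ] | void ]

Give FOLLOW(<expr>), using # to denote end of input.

{ ], bool, void }

In <stmts> ::= <expr> <expr> void: add FIRST(<expr> void) = { ], bool, void }.
In <stmts> ::= <expr> <expr> void: add FIRST(void) = { void }.
In <expr> ::= <expr> bool: add FIRST(bool) = { bool }.
In <factor> ::= <expr> ]: add FIRST(]) = { ] }.
Union: FOLLOW(<expr>) = { ], bool, void }.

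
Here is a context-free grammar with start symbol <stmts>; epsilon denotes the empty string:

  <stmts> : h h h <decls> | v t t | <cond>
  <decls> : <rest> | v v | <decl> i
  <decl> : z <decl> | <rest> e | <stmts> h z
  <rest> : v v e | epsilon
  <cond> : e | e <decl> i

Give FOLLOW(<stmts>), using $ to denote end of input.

{ $, h }

<stmts> is the start symbol, so $ ∈ FOLLOW(<stmts>).
In <decl> : <stmts> h z: add FIRST(h z) = { h }.
Union: FOLLOW(<stmts>) = { $, h }.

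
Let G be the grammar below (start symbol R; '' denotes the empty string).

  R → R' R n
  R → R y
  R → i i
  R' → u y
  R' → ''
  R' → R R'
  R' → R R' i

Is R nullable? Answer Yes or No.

Nullable nonterminals: R'.
No production of R has an RHS whose symbols are all nullable, so R is not nullable.

No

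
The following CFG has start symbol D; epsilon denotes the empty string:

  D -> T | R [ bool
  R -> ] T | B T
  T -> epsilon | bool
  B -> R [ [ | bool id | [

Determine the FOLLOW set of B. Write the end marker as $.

In R -> B T: add FIRST(T)\{epsilon} = { bool }.
  Since T is nullable, also add FOLLOW(R) = { [ }.
Union: FOLLOW(B) = { [, bool }.

{ [, bool }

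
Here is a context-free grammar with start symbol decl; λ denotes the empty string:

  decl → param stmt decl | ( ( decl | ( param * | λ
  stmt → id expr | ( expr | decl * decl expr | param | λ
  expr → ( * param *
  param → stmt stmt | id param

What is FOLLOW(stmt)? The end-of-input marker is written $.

In decl → param stmt decl: add FIRST(decl)\{λ} = { (, *, id }.
  Since decl is nullable, also add FOLLOW(decl) = { $, (, * }.
In param → stmt stmt: add FIRST(stmt)\{λ} = { (, *, id }.
  Since stmt is nullable, also add FOLLOW(param) = { $, (, *, id }.
In param → stmt stmt: stmt is at the end, add FOLLOW(param) = { $, (, *, id }.
Union: FOLLOW(stmt) = { $, (, *, id }.

{ $, (, *, id }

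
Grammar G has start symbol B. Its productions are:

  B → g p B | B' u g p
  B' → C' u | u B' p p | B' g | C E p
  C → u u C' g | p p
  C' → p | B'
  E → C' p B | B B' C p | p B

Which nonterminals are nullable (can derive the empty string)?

No nonterminal has an empty production or an RHS whose symbols are all nullable.

{ } (none)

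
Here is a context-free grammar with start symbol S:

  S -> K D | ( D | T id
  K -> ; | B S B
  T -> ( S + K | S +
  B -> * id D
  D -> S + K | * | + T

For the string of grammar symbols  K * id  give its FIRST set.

Add FIRST(K) = { *, ; }; K is not nullable, stop.

{ *, ; }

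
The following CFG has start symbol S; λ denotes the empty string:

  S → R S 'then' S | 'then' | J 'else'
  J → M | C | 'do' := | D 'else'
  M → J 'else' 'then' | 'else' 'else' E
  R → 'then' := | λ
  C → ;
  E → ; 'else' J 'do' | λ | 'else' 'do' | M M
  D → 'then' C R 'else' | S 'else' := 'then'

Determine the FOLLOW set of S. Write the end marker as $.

S is the start symbol, so $ ∈ FOLLOW(S).
In S → R S 'then' S: add FIRST('then' S) = { 'then' }.
In S → R S 'then' S: S is at the end, add FOLLOW(S) = { $, 'else', 'then' }.
In D → S 'else' := 'then': add FIRST('else' := 'then') = { 'else' }.
Union: FOLLOW(S) = { $, 'else', 'then' }.

{ $, 'else', 'then' }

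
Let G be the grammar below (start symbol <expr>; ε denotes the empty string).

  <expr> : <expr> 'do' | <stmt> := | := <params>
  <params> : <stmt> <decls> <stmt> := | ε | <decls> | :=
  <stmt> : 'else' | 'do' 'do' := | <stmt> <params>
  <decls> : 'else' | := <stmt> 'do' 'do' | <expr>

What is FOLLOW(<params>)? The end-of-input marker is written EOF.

In <expr> : := <params>: <params> is at the end, add FOLLOW(<expr>) = { EOF, 'do', 'else', := }.
In <stmt> : <stmt> <params>: <params> is at the end, add FOLLOW(<stmt>) = { 'do', 'else', := }.
Union: FOLLOW(<params>) = { EOF, 'do', 'else', := }.

{ EOF, 'do', 'else', := }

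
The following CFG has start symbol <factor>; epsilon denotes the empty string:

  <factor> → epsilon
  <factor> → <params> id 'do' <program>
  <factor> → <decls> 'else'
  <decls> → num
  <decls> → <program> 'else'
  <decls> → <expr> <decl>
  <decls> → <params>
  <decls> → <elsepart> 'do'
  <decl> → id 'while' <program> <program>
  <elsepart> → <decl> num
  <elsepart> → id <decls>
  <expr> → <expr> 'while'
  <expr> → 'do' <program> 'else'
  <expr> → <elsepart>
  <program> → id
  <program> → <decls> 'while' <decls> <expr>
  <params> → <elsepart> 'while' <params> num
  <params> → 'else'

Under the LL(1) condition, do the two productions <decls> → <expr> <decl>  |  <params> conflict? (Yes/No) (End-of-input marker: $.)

Yes

FIRST(<expr> <decl>) = { 'do', id } and FIRST(<params>) = { 'else', id }.
Both contain id, so the two alternatives are not disjoint — LL(1) conflict.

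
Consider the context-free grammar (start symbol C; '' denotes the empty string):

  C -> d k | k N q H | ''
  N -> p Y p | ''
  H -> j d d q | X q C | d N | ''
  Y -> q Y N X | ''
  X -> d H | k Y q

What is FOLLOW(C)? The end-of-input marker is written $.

{ $, d, k, p, q }

C is the start symbol, so $ ∈ FOLLOW(C).
In H -> X q C: C is at the end, add FOLLOW(H) = { $, d, k, p, q }.
Union: FOLLOW(C) = { $, d, k, p, q }.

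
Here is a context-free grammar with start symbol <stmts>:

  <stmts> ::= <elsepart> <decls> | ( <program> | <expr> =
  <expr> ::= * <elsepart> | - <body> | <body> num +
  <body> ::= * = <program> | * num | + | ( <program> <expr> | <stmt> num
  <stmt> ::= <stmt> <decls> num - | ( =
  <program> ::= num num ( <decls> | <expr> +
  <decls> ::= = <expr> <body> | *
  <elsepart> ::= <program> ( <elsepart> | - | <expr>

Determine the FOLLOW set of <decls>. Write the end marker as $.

In <stmts> ::= <elsepart> <decls>: <decls> is at the end, add FOLLOW(<stmts>) = { $ }.
In <stmt> ::= <stmt> <decls> num -: add FIRST(num -) = { num }.
In <program> ::= num num ( <decls>: <decls> is at the end, add FOLLOW(<program>) = { $, (, *, +, -, =, num }.
Union: FOLLOW(<decls>) = { $, (, *, +, -, =, num }.

{ $, (, *, +, -, =, num }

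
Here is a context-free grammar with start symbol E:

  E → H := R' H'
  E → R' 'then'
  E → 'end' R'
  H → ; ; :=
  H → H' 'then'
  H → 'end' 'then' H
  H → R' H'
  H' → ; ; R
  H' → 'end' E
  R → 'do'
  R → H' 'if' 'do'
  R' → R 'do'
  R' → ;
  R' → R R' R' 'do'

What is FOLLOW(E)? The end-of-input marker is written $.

E is the start symbol, so $ ∈ FOLLOW(E).
In H' → 'end' E: E is at the end, add FOLLOW(H') = { $, 'if', 'then', := }.
Union: FOLLOW(E) = { $, 'if', 'then', := }.

{ $, 'if', 'then', := }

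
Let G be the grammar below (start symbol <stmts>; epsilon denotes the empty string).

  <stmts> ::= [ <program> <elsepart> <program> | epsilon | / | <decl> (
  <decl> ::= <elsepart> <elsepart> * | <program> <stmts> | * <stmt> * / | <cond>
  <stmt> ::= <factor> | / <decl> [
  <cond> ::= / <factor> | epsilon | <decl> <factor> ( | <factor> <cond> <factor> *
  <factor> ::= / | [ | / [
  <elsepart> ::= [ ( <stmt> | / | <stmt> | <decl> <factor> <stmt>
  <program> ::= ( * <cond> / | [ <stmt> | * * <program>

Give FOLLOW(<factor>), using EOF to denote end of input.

{ EOF, (, *, /, [ }

In <stmt> ::= <factor>: <factor> is at the end, add FOLLOW(<stmt>) = { EOF, (, *, /, [ }.
In <cond> ::= / <factor>: <factor> is at the end, add FOLLOW(<cond>) = { (, /, [ }.
In <cond> ::= <decl> <factor> (: add FIRST(() = { ( }.
In <cond> ::= <factor> <cond> <factor> *: add FIRST(<cond> <factor> *) = { (, *, /, [ }.
In <cond> ::= <factor> <cond> <factor> *: add FIRST(*) = { * }.
In <elsepart> ::= <decl> <factor> <stmt>: add FIRST(<stmt>) = { /, [ }.
Union: FOLLOW(<factor>) = { EOF, (, *, /, [ }.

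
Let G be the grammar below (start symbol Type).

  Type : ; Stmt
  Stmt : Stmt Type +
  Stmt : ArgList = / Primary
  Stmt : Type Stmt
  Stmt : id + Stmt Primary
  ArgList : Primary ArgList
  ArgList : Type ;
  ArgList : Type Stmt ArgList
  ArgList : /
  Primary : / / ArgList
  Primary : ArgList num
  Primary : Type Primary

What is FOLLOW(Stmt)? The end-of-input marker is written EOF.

{ EOF, +, /, ;, id }

In Type : ; Stmt: Stmt is at the end, add FOLLOW(Type) = { EOF, +, /, ;, id }.
In Stmt : Stmt Type +: add FIRST(Type +) = { ; }.
In Stmt : Type Stmt: Stmt is at the end, add FOLLOW(Stmt) = { EOF, +, /, ;, id }.
In Stmt : id + Stmt Primary: add FIRST(Primary) = { /, ; }.
In ArgList : Type Stmt ArgList: add FIRST(ArgList) = { /, ; }.
Union: FOLLOW(Stmt) = { EOF, +, /, ;, id }.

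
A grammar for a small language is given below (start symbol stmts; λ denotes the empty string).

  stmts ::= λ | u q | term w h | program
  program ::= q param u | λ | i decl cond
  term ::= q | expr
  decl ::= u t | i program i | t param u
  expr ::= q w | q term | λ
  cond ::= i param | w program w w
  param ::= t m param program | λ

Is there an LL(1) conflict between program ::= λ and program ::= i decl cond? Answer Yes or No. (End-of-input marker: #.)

Yes

FIRST(λ) = { λ } and FIRST(i decl cond) = { i }.
The first alternative is nullable and FOLLOW(program) = { #, i, q, u, w } shares i with FIRST of the second — conflict.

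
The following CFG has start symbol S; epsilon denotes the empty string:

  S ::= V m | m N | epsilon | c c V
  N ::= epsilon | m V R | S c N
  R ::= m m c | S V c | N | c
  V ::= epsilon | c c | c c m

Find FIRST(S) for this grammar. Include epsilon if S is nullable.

From S ::= V m: V nullable, take FIRST(V) ∪ {m} = { c, m }.
S ::= m N contributes {m}.
S ::= epsilon contributes epsilon.
S ::= c c V contributes {c}.
Union: FIRST(S) = { c, m, epsilon }.

{ c, m, epsilon }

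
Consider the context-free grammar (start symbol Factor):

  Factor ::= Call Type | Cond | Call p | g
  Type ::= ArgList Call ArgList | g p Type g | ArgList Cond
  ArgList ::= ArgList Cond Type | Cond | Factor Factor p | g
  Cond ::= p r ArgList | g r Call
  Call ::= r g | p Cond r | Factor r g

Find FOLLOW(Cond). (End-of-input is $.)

{ $, g, p, r }

In Factor ::= Cond: Cond is at the end, add FOLLOW(Factor) = { $, g, p, r }.
In Type ::= ArgList Cond: Cond is at the end, add FOLLOW(Type) = { $, g, p, r }.
In ArgList ::= ArgList Cond Type: add FIRST(Type) = { g, p, r }.
In ArgList ::= Cond: Cond is at the end, add FOLLOW(ArgList) = { $, g, p, r }.
In Call ::= p Cond r: add FIRST(r) = { r }.
Union: FOLLOW(Cond) = { $, g, p, r }.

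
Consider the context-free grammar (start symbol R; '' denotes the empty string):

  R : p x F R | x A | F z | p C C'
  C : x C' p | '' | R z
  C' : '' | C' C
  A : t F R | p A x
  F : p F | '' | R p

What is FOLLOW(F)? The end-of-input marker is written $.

{ p, x, z }

In R : p x F R: add FIRST(R) = { p, x, z }.
In R : F z: add FIRST(z) = { z }.
In A : t F R: add FIRST(R) = { p, x, z }.
In F : p F: F is at the end, add FOLLOW(F) = { p, x, z }.
Union: FOLLOW(F) = { p, x, z }.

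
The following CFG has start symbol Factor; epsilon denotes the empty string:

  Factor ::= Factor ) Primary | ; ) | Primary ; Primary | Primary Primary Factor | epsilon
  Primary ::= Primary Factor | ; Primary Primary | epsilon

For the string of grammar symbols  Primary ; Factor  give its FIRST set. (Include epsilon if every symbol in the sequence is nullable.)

Add FIRST(Primary)\{epsilon} = { ), ; }; Primary is nullable, continue.
; is a terminal; add {;} and stop.

{ ), ; }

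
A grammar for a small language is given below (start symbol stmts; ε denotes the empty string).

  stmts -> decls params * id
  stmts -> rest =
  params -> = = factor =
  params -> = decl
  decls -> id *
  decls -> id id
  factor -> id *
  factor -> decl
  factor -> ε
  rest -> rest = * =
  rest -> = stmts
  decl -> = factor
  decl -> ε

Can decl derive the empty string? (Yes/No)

Yes

decl has an ε-production, so decl ⇒ ε.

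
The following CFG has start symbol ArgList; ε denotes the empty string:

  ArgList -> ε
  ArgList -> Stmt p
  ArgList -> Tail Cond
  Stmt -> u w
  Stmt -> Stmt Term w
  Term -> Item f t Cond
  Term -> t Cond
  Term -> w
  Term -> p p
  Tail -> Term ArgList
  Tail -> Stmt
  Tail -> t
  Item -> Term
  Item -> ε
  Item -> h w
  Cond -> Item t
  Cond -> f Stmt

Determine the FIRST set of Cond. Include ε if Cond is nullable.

From Cond -> Item t: Item nullable, take FIRST(Item) ∪ {t} = { f, h, p, t, w }.
Cond -> f Stmt contributes {f}.
Union: FIRST(Cond) = { f, h, p, t, w }.

{ f, h, p, t, w }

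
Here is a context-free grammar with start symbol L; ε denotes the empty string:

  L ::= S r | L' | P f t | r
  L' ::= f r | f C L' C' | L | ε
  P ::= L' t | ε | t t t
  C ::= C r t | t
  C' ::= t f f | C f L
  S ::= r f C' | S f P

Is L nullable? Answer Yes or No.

L ::= L' and each of L' is nullable, so L ⇒* ε.

Yes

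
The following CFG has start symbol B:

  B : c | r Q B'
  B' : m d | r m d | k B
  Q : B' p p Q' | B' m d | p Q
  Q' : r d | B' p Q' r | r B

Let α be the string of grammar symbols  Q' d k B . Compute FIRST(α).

{ k, m, r }

Add FIRST(Q') = { k, m, r }; Q' is not nullable, stop.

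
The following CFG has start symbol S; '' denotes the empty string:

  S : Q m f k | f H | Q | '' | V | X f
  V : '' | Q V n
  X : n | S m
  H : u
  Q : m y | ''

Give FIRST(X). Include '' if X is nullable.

{ f, m, n }

X : n contributes {n}.
From X : S m: S nullable, take FIRST(S) ∪ {m} = { f, m, n }.
Union: FIRST(X) = { f, m, n }.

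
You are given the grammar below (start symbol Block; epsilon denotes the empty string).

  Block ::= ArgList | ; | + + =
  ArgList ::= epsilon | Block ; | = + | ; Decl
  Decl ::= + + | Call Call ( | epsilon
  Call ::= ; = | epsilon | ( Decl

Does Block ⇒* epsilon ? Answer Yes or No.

Block ::= ArgList and each of ArgList is nullable, so Block ⇒* epsilon.

Yes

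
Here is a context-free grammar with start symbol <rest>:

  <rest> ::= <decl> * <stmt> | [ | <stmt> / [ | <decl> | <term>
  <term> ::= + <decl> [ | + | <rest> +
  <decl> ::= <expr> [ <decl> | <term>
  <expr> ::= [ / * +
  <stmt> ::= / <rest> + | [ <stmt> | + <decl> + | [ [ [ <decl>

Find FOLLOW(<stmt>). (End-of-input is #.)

In <rest> ::= <decl> * <stmt>: <stmt> is at the end, add FOLLOW(<rest>) = { #, + }.
In <rest> ::= <stmt> / [: add FIRST(/ [) = { / }.
In <stmt> ::= [ <stmt>: <stmt> is at the end, add FOLLOW(<stmt>) = { #, +, / }.
Union: FOLLOW(<stmt>) = { #, +, / }.

{ #, +, / }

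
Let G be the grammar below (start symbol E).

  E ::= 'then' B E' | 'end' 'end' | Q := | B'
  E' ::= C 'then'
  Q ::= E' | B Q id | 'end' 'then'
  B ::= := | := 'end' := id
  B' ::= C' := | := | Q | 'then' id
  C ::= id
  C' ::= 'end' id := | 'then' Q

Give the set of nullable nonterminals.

{ } (none)

No nonterminal has an empty production or an RHS whose symbols are all nullable.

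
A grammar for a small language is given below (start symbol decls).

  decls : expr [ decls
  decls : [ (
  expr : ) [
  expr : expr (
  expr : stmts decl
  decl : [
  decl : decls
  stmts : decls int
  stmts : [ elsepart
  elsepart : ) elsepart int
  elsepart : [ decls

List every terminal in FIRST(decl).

decl : [ contributes {[}.
From decl : decls: add FIRST(decls) = { ), [ }.
Union: FIRST(decl) = { ), [ }.

{ ), [ }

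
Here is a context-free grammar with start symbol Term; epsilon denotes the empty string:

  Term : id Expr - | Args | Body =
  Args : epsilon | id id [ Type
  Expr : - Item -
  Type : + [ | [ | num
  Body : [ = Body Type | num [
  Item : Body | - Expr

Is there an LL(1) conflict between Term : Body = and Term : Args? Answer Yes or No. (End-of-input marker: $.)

No

FIRST(Body =) = { [, num } and FIRST(Args) = { id, epsilon }.
The second is nullable but FOLLOW(Term) = { $ } is disjoint from FIRST of the first.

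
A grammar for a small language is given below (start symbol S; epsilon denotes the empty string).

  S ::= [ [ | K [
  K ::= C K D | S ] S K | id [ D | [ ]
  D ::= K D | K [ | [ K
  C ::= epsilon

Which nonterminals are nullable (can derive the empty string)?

{ C }

Directly nullable (have an epsilon-production): C.
No other nonterminal has a production whose RHS symbols are all nullable.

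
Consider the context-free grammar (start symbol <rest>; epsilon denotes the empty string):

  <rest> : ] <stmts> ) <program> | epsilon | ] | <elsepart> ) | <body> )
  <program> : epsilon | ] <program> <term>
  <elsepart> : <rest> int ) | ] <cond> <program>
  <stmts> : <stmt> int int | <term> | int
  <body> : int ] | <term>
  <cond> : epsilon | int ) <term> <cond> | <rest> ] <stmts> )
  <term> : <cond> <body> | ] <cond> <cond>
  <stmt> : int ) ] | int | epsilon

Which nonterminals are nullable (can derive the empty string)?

{ <cond>, <program>, <rest>, <stmt> }

Directly nullable (have an epsilon-production): <rest>, <program>, <cond>, <stmt>.
No other nonterminal has a production whose RHS symbols are all nullable.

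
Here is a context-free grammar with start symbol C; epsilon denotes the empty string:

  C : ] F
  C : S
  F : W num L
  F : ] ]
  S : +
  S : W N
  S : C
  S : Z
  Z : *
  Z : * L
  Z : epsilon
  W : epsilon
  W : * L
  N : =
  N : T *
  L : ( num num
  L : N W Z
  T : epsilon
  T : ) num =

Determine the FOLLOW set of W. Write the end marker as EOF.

In F : W num L: add FIRST(num L) = { num }.
In S : W N: add FIRST(N) = { ), *, = }.
In L : N W Z: add FIRST(Z)\{epsilon} = { * }.
  Since Z is nullable, also add FOLLOW(L) = { EOF, ), *, =, num }.
Union: FOLLOW(W) = { EOF, ), *, =, num }.

{ EOF, ), *, =, num }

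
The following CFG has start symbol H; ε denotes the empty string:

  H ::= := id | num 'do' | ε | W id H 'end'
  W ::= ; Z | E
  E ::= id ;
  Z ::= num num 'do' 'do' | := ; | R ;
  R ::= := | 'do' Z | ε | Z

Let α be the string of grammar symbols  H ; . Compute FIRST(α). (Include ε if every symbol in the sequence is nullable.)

{ :=, ;, id, num }

Add FIRST(H)\{ε} = { :=, ;, id, num }; H is nullable, continue.
; is a terminal; add {;} and stop.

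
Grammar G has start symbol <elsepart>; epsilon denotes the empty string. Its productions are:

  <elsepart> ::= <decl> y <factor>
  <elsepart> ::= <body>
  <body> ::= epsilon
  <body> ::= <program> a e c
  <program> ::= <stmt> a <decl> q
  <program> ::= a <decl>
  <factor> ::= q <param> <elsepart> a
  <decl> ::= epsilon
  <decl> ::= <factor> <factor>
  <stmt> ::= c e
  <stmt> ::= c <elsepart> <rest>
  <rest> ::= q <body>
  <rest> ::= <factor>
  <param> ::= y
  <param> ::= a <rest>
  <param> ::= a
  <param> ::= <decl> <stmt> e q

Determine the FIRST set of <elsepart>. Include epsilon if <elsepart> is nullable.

{ a, c, q, y, epsilon }

From <elsepart> ::= <decl> y <factor>: <decl> nullable, take FIRST(<decl>) ∪ {y} = { q, y }.
From <elsepart> ::= <body>: add FIRST(<body>) = { a, c, epsilon } (including epsilon since <body> is nullable).
Union: FIRST(<elsepart>) = { a, c, q, y, epsilon }.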